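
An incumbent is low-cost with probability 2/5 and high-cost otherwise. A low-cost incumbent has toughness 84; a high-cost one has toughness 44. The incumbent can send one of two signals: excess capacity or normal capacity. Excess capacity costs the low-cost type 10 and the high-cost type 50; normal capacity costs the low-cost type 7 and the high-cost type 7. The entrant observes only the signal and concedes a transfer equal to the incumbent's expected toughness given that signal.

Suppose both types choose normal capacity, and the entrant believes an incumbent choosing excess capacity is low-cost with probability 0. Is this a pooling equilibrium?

On the equilibrium path (normal capacity) the entrant holds the prior 2/5 and pays 2/5·84 + 3/5·44 = 60. Off-path (excess capacity) belief 0 gives 0·84 + 1·44 = 44.
Low-cost: normal capacity gives 60 − 7 = 53; excess capacity gives 44 − 10 = 34. Stays. ✓
High-cost: normal capacity gives 60 − 7 = 53; excess capacity gives 44 − 50 = -6. Stays. ✓
Beliefs are Bayes-consistent on-path and both types best-respond.

Yes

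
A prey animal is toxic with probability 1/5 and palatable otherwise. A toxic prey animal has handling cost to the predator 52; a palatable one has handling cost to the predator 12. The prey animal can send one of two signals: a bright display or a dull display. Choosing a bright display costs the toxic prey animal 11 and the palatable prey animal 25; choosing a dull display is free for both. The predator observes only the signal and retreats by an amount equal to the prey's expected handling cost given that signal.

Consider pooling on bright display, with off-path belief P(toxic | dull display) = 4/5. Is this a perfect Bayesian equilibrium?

On the equilibrium path (bright display) the predator holds the prior 1/5 and pays 1/5·52 + 4/5·12 = 20. Off-path (dull display) belief 4/5 gives 4/5·52 + 1/5·12 = 44.
Toxic: bright display gives 20 − 11 = 9; dull display gives 44 − 0 = 44. Deviates. ✗
Palatable: bright display gives 20 − 25 = -5; dull display gives 44 − 0 = 44. Deviates. ✗

No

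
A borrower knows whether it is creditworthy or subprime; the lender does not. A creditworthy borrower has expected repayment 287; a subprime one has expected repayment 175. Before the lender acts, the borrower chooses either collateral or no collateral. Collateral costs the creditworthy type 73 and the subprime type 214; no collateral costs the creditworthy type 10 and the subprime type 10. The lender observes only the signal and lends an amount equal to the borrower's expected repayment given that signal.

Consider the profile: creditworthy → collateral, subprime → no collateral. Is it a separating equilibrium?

Yes

Under separation the lender infers type exactly: collateral → creditworthy (pays 287), no collateral → subprime (pays 175).
Creditworthy: collateral gives 287 − 73 = 214; no collateral gives 175 − 10 = 165. No deviation. ✓
Subprime: no collateral gives 175 − 10 = 165; collateral gives 287 − 214 = 73. No deviation. ✓
Neither type gains from mimicking the other.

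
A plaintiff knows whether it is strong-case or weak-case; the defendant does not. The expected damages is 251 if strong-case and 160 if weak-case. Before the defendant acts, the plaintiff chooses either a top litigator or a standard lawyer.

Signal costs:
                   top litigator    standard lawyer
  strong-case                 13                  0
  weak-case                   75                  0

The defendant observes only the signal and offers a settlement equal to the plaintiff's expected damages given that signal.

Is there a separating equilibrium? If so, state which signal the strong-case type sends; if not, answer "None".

Try strong-case → top litigator, weak-case → standard lawyer:
  If types separate, top litigator earns payment 251 and standard lawyer earns 160.
  Strong-case: top litigator gives 251 − 13 = 238; standard lawyer gives 160 − 0 = 160. No deviation. ✓
  Weak-case: standard lawyer gives 160 − 0 = 160; top litigator gives 251 − 75 = 176. Would deviate. ✗
Try strong-case → standard lawyer, weak-case → top litigator:
  If types separate, standard lawyer earns payment 251 and top litigator earns 160.
  Strong-case: standard lawyer gives 251 − 0 = 251; top litigator gives 160 − 13 = 147. No deviation. ✓
  Weak-case: top litigator gives 160 − 75 = 85; standard lawyer gives 251 − 0 = 251. Would deviate. ✗
Neither assignment is incentive-compatible.

None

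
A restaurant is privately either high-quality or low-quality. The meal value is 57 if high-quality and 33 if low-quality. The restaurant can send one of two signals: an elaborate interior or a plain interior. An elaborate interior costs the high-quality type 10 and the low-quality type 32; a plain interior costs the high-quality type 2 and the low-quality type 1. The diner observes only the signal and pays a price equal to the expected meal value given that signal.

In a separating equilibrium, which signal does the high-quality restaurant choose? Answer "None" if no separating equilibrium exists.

Try high-quality → elaborate interior, low-quality → plain interior:
  Under separation the diner infers type exactly: elaborate interior → high-quality (pays 57), plain interior → low-quality (pays 33).
  High-quality: elaborate interior gives 57 − 10 = 47; plain interior gives 33 − 2 = 31. No deviation. ✓
  Low-quality: plain interior gives 33 − 1 = 32; elaborate interior gives 57 − 32 = 25. No deviation. ✓
Both hold — the high-quality type sends elaborate interior.

elaborate interior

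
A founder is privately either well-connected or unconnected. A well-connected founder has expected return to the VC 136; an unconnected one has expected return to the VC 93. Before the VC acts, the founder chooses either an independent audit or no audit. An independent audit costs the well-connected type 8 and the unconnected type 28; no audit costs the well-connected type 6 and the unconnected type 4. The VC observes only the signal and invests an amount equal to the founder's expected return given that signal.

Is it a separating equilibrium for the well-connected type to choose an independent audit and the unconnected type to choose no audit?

Under separation the VC infers type exactly: audit → well-connected (pays 136), no audit → unconnected (pays 93).
Well-connected: audit gives 136 − 8 = 128; no audit gives 93 − 6 = 87. No deviation. ✓
Unconnected: no audit gives 93 − 4 = 89; audit gives 136 − 28 = 108. Would deviate. ✗

No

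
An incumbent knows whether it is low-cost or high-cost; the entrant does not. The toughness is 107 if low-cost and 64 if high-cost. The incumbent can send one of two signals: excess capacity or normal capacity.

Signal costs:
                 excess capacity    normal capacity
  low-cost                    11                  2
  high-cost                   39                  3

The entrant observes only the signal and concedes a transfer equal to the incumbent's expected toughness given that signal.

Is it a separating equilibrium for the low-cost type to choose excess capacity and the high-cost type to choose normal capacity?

No

If types separate, excess capacity earns payment 107 and normal capacity earns 64.
Low-cost: excess capacity gives 107 − 11 = 96; normal capacity gives 64 − 2 = 62. No deviation. ✓
High-cost: normal capacity gives 64 − 3 = 61; excess capacity gives 107 − 39 = 68. Would deviate. ✗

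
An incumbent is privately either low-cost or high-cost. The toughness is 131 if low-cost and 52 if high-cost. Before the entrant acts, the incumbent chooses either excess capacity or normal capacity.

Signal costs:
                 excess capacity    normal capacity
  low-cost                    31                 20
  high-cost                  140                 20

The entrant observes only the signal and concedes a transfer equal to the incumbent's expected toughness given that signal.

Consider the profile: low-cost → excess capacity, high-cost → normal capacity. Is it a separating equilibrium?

Under separation the entrant infers type exactly: excess capacity → low-cost (pays 131), normal capacity → high-cost (pays 52).
Low-cost: excess capacity gives 131 − 31 = 100; normal capacity gives 52 − 20 = 32. No deviation. ✓
High-cost: normal capacity gives 52 − 20 = 32; excess capacity gives 131 − 140 = -9. No deviation. ✓
Both incentive constraints hold.

Yes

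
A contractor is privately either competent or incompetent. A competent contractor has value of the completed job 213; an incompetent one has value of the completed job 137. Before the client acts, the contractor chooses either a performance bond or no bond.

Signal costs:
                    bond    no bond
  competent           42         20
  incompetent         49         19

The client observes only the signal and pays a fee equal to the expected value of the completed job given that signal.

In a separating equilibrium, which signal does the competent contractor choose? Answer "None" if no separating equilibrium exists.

Try competent → bond, incompetent → no bond:
  If types separate, bond earns payment 213 and no bond earns 137.
  Competent: bond gives 213 − 42 = 171; no bond gives 137 − 20 = 117. No deviation. ✓
  Incompetent: no bond gives 137 − 19 = 118; bond gives 213 − 49 = 164. Would deviate. ✗
Try competent → no bond, incompetent → bond:
  If types separate, no bond earns payment 213 and bond earns 137.
  Competent: no bond gives 213 − 20 = 193; bond gives 137 − 42 = 95. No deviation. ✓
  Incompetent: bond gives 137 − 49 = 88; no bond gives 213 − 19 = 194. Would deviate. ✗
Neither assignment is incentive-compatible.

None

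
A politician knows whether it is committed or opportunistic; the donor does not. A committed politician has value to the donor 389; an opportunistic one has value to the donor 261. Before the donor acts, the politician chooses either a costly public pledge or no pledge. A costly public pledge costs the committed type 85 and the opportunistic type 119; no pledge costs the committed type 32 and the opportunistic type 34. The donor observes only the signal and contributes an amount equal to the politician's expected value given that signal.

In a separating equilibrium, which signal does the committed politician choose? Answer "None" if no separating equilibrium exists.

Try committed → pledge, opportunistic → no pledge:
  If types separate, pledge earns payment 389 and no pledge earns 261.
  Committed: pledge gives 389 − 85 = 304; no pledge gives 261 − 32 = 229. No deviation. ✓
  Opportunistic: no pledge gives 261 − 34 = 227; pledge gives 389 − 119 = 270. Would deviate. ✗
Try committed → no pledge, opportunistic → pledge:
  If types separate, no pledge earns payment 389 and pledge earns 261.
  Committed: no pledge gives 389 − 32 = 357; pledge gives 261 − 85 = 176. No deviation. ✓
  Opportunistic: pledge gives 261 − 119 = 142; no pledge gives 389 − 34 = 355. Would deviate. ✗
Neither assignment is incentive-compatible.

None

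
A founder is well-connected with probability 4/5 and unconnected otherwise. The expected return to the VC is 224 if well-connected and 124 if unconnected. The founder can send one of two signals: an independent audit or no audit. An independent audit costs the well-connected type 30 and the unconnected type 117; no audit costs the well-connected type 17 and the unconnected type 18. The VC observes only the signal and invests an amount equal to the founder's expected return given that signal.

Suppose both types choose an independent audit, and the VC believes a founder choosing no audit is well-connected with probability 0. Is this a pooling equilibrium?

At the pooled signal (audit) the VC holds the prior 4/5 and pays 4/5·224 + 1/5·124 = 204. Off-path (no audit) belief 0 gives 0·224 + 1·124 = 124.
Well-connected: audit gives 204 − 30 = 174; no audit gives 124 − 17 = 107. Stays. ✓
Unconnected: audit gives 204 − 117 = 87; no audit gives 124 − 18 = 106. Deviates. ✗

No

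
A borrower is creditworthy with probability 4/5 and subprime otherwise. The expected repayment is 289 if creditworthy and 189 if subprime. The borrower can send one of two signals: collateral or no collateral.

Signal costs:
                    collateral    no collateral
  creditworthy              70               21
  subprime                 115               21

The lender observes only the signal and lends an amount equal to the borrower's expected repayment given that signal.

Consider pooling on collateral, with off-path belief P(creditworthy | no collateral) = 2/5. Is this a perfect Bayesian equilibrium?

At the pooled signal (collateral) the lender holds the prior 4/5 and pays 4/5·289 + 1/5·189 = 269. Off-path (no collateral) belief 2/5 gives 2/5·289 + 3/5·189 = 229.
Creditworthy: collateral gives 269 − 70 = 199; no collateral gives 229 − 21 = 208. Deviates. ✗
Subprime: collateral gives 269 − 115 = 154; no collateral gives 229 − 21 = 208. Deviates. ✗

No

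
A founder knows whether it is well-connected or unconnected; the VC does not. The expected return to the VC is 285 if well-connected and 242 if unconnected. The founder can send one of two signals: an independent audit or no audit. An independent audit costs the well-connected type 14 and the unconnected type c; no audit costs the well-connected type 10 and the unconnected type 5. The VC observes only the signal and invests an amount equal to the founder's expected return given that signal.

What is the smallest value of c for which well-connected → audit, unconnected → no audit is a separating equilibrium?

Under separation: audit → well-connected (pays 285); no audit → unconnected (pays 242).
Well-connected: 285 − 14 = 271 ≥ 242 − 10 = 232. Holds regardless of c. ✓
Unconnected: 242 − 5 ≥ 285 − c, so c ≥ 285 − 237 = 48.

48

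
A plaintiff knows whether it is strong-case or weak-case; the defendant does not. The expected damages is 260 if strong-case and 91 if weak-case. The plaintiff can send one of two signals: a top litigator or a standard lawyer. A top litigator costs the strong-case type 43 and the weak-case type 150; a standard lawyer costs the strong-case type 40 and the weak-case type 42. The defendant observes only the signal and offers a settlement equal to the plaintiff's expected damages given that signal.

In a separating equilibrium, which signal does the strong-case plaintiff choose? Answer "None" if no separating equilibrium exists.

Try strong-case → top litigator, weak-case → standard lawyer:
  If types separate, top litigator earns payment 260 and standard lawyer earns 91.
  Strong-case: top litigator gives 260 − 43 = 217; standard lawyer gives 91 − 40 = 51. No deviation. ✓
  Weak-case: standard lawyer gives 91 − 42 = 49; top litigator gives 260 − 150 = 110. Would deviate. ✗
Try strong-case → standard lawyer, weak-case → top litigator:
  If types separate, standard lawyer earns payment 260 and top litigator earns 91.
  Strong-case: standard lawyer gives 260 − 40 = 220; top litigator gives 91 − 43 = 48. No deviation. ✓
  Weak-case: top litigator gives 91 − 150 = -59; standard lawyer gives 260 − 42 = 218. Would deviate. ✗
Neither assignment is incentive-compatible.

None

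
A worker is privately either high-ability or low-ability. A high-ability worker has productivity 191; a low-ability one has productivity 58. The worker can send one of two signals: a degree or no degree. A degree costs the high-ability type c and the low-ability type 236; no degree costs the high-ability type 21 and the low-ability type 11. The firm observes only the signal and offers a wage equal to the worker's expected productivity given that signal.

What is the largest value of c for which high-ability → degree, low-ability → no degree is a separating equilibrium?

154

Under separation: degree → high-ability (pays 191); no degree → low-ability (pays 58).
Low-ability: 58 − 11 = 47 ≥ 191 − 236 = -45. Holds regardless of c. ✓
High-ability: 191 − c ≥ 58 − 21, so c ≤ 191 − 37 = 154.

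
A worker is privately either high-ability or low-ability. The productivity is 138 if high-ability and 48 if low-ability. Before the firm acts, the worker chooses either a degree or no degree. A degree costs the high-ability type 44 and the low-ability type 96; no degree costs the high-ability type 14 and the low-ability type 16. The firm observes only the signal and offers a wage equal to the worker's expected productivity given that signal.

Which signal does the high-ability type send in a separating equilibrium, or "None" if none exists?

Try high-ability → degree, low-ability → no degree:
  If types separate, degree earns payment 138 and no degree earns 48.
  High-ability: degree gives 138 − 44 = 94; no degree gives 48 − 14 = 34. No deviation. ✓
  Low-ability: no degree gives 48 − 16 = 32; degree gives 138 − 96 = 42. Would deviate. ✗
Try high-ability → no degree, low-ability → degree:
  If types separate, no degree earns payment 138 and degree earns 48.
  High-ability: no degree gives 138 − 14 = 124; degree gives 48 − 44 = 4. No deviation. ✓
  Low-ability: degree gives 48 − 96 = -48; no degree gives 138 − 16 = 122. Would deviate. ✗
Neither assignment is incentive-compatible.

None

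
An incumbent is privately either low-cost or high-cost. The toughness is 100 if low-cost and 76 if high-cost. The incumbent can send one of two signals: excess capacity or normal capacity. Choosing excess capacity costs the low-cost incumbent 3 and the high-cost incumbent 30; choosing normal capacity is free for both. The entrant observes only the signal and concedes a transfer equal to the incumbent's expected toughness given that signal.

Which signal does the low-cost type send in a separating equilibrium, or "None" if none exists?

Try low-cost → excess capacity, high-cost → normal capacity:
  Under separation the entrant infers type exactly: excess capacity → low-cost (pays 100), normal capacity → high-cost (pays 76).
  Low-cost: excess capacity gives 100 − 3 = 97; normal capacity gives 76 − 0 = 76. No deviation. ✓
  High-cost: normal capacity gives 76 − 0 = 76; excess capacity gives 100 − 30 = 70. No deviation. ✓
Both hold — the low-cost type sends excess capacity.

excess capacity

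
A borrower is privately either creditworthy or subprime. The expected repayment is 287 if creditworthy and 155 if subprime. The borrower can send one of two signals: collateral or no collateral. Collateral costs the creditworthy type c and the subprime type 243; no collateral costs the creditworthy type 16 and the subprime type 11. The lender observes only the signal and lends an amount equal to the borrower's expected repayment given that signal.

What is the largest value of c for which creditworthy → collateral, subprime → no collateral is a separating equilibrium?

Under separation: collateral → creditworthy (pays 287); no collateral → subprime (pays 155).
Subprime: 155 − 11 = 144 ≥ 287 − 243 = 44. Holds regardless of c. ✓
Creditworthy: 287 − c ≥ 155 − 16, so c ≤ 287 − 139 = 148.

148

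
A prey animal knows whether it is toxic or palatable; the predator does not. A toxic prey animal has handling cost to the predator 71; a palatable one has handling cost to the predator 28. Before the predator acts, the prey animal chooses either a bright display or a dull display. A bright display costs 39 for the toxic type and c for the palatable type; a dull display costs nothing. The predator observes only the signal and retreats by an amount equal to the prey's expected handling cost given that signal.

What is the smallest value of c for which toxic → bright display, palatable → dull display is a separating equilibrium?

43

Under separation: bright display → toxic (pays 71); dull display → palatable (pays 28).
Toxic: 71 − 39 = 32 ≥ 28 − 0 = 28. Holds regardless of c. ✓
Palatable: 28 − 0 ≥ 71 − c, so c ≥ 71 − 28 = 43.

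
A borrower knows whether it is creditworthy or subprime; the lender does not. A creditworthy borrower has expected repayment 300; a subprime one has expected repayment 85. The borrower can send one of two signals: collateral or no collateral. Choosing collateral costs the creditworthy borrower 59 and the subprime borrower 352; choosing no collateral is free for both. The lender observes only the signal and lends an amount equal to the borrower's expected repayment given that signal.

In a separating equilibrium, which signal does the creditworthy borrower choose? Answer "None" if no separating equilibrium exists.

collateral

Try creditworthy → collateral, subprime → no collateral:
  If types separate, collateral earns payment 300 and no collateral earns 85.
  Creditworthy: collateral gives 300 − 59 = 241; no collateral gives 85 − 0 = 85. No deviation. ✓
  Subprime: no collateral gives 85 − 0 = 85; collateral gives 300 − 352 = -52. No deviation. ✓
Both hold — the creditworthy type sends collateral.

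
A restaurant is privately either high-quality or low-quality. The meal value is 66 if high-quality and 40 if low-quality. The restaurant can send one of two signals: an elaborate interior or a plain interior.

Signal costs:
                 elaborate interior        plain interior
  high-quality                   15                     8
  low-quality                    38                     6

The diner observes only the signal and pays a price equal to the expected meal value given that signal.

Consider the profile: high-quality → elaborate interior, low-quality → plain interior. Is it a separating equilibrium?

Yes

If types separate, elaborate interior earns payment 66 and plain interior earns 40.
High-quality: elaborate interior gives 66 − 15 = 51; plain interior gives 40 − 8 = 32. No deviation. ✓
Low-quality: plain interior gives 40 − 6 = 34; elaborate interior gives 66 − 38 = 28. No deviation. ✓
Both incentive constraints hold.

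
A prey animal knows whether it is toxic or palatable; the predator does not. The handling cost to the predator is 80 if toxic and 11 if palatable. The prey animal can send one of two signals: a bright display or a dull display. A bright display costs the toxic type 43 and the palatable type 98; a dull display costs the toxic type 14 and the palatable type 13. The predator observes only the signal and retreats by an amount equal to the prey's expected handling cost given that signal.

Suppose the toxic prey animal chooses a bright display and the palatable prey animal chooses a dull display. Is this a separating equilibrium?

Yes

If types separate, bright display earns payment 80 and dull display earns 11.
Toxic: bright display gives 80 − 43 = 37; dull display gives 11 − 14 = -3. No deviation. ✓
Palatable: dull display gives 11 − 13 = -2; bright display gives 80 − 98 = -18. No deviation. ✓
Both incentive constraints hold.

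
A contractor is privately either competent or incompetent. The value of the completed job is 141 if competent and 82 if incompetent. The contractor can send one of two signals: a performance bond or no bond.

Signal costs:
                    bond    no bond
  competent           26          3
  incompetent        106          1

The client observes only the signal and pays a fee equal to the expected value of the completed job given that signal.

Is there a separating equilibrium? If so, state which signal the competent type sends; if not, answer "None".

bond

Try competent → bond, incompetent → no bond:
  If types separate, bond earns payment 141 and no bond earns 82.
  Competent: bond gives 141 − 26 = 115; no bond gives 82 − 3 = 79. No deviation. ✓
  Incompetent: no bond gives 82 − 1 = 81; bond gives 141 − 106 = 35. No deviation. ✓
Both hold — the competent type sends bond.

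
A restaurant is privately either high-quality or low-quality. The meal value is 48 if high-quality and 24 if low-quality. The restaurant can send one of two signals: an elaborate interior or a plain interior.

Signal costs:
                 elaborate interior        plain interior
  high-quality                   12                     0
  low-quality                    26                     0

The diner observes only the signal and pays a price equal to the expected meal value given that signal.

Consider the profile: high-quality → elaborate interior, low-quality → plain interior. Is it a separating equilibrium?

If types separate, elaborate interior earns payment 48 and plain interior earns 24.
High-quality: elaborate interior gives 48 − 12 = 36; plain interior gives 24 − 0 = 24. No deviation. ✓
Low-quality: plain interior gives 24 − 0 = 24; elaborate interior gives 48 − 26 = 22. No deviation. ✓
Neither type gains from mimicking the other.

Yes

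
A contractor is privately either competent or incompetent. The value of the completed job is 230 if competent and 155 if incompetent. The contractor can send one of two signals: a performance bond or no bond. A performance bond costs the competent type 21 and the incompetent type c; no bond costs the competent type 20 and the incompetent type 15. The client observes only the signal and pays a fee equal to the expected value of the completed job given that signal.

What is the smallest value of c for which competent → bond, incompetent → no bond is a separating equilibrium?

90

Under separation: bond → competent (pays 230); no bond → incompetent (pays 155).
Competent: 230 − 21 = 209 ≥ 155 − 20 = 135. Holds regardless of c. ✓
Incompetent: 155 − 15 ≥ 230 − c, so c ≥ 230 − 140 = 90.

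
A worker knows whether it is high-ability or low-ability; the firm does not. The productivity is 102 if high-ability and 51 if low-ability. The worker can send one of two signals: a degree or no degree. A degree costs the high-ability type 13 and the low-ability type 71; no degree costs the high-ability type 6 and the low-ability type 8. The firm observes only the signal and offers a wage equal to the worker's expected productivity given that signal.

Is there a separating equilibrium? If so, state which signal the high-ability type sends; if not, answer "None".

Try high-ability → degree, low-ability → no degree:
  If types separate, degree earns payment 102 and no degree earns 51.
  High-ability: degree gives 102 − 13 = 89; no degree gives 51 − 6 = 45. No deviation. ✓
  Low-ability: no degree gives 51 − 8 = 43; degree gives 102 − 71 = 31. No deviation. ✓
Both hold — the high-ability type sends degree.

degree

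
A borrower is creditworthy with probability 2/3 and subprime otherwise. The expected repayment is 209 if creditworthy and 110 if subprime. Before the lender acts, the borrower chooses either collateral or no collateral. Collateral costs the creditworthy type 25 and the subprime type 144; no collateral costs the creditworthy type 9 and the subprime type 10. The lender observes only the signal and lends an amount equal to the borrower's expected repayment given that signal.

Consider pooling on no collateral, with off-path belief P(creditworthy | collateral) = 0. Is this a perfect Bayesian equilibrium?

At the pooled signal (no collateral) the lender holds the prior 2/3 and pays 2/3·209 + 1/3·110 = 176. Off-path (collateral) belief 0 gives 0·209 + 1·110 = 110.
Creditworthy: no collateral gives 176 − 9 = 167; collateral gives 110 − 25 = 85. Stays. ✓
Subprime: no collateral gives 176 − 10 = 166; collateral gives 110 − 144 = -34. Stays. ✓

Yes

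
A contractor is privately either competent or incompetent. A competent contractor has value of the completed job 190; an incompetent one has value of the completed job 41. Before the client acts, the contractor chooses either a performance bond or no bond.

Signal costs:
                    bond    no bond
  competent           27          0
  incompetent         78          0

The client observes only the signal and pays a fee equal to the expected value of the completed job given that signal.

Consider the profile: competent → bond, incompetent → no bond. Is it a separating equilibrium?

No

If types separate, bond earns payment 190 and no bond earns 41.
Competent: bond gives 190 − 27 = 163; no bond gives 41 − 0 = 41. No deviation. ✓
Incompetent: no bond gives 41 − 0 = 41; bond gives 190 − 78 = 112. Would deviate. ✗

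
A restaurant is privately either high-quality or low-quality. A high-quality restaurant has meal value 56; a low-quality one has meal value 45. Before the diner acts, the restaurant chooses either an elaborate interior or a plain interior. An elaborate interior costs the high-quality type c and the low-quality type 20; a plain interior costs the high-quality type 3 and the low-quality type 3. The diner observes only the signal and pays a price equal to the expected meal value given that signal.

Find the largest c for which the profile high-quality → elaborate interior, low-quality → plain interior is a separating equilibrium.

Under separation: elaborate interior → high-quality (pays 56); plain interior → low-quality (pays 45).
Low-quality: 45 − 3 = 42 ≥ 56 − 20 = 36. Holds regardless of c. ✓
High-quality: 56 − c ≥ 45 − 3, so c ≤ 56 − 42 = 14.

14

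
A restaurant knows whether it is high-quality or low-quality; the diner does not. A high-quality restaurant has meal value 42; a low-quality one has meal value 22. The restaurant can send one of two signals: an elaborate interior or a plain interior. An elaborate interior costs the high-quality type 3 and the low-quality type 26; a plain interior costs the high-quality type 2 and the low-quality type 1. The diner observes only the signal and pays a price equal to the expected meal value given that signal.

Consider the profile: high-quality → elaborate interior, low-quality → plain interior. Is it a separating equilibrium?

If types separate, elaborate interior earns payment 42 and plain interior earns 22.
High-quality: elaborate interior gives 42 − 3 = 39; plain interior gives 22 − 2 = 20. No deviation. ✓
Low-quality: plain interior gives 22 − 1 = 21; elaborate interior gives 42 − 26 = 16. No deviation. ✓
Both incentive constraints hold.

Yes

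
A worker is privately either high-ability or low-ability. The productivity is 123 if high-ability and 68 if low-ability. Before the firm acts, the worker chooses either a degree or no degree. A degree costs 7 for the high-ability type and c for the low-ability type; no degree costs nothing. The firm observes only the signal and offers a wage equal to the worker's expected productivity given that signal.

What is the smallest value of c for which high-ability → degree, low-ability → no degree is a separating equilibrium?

Under separation: degree → high-ability (pays 123); no degree → low-ability (pays 68).
High-ability: 123 − 7 = 116 ≥ 68 − 0 = 68. Holds regardless of c. ✓
Low-ability: 68 − 0 ≥ 123 − c, so c ≥ 123 − 68 = 55.

55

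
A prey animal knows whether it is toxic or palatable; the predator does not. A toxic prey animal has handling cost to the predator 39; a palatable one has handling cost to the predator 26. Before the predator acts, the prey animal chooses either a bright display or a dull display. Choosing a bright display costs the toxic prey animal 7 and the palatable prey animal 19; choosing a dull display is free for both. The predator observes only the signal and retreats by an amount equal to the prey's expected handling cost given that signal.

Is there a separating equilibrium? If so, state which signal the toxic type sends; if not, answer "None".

bright display

Try toxic → bright display, palatable → dull display:
  Under separation the predator infers type exactly: bright display → toxic (pays 39), dull display → palatable (pays 26).
  Toxic: bright display gives 39 − 7 = 32; dull display gives 26 − 0 = 26. No deviation. ✓
  Palatable: dull display gives 26 − 0 = 26; bright display gives 39 − 19 = 20. No deviation. ✓
Both hold — the toxic type sends bright display.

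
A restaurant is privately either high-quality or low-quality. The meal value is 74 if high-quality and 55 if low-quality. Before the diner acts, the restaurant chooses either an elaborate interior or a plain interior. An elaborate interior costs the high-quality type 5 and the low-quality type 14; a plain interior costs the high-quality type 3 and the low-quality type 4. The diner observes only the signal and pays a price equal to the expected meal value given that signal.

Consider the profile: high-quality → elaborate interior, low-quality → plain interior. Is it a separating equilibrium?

If types separate, elaborate interior earns payment 74 and plain interior earns 55.
High-quality: elaborate interior gives 74 − 5 = 69; plain interior gives 55 − 3 = 52. No deviation. ✓
Low-quality: plain interior gives 55 − 4 = 51; elaborate interior gives 74 − 14 = 60. Would deviate. ✗

No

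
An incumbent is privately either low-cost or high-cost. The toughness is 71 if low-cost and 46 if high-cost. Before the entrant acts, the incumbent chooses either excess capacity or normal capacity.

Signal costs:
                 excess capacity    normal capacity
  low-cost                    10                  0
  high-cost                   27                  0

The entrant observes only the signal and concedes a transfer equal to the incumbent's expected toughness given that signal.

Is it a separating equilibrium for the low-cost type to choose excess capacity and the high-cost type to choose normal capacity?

Under separation the entrant infers type exactly: excess capacity → low-cost (pays 71), normal capacity → high-cost (pays 46).
Low-cost: excess capacity gives 71 − 10 = 61; normal capacity gives 46 − 0 = 46. No deviation. ✓
High-cost: normal capacity gives 46 − 0 = 46; excess capacity gives 71 − 27 = 44. No deviation. ✓
Both incentive constraints hold.

Yes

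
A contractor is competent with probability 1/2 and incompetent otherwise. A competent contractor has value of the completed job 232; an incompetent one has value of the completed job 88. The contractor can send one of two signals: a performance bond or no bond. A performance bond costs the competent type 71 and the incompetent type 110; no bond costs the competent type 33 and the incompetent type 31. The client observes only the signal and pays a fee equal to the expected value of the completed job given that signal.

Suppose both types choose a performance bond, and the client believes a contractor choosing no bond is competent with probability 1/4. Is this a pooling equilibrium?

On the equilibrium path (bond) the client holds the prior 1/2 and pays 1/2·232 + 1/2·88 = 160. Off-path (no bond) belief 1/4 gives 1/4·232 + 3/4·88 = 124.
Competent: bond gives 160 − 71 = 89; no bond gives 124 − 33 = 91. Deviates. ✗
Incompetent: bond gives 160 − 110 = 50; no bond gives 124 − 31 = 93. Deviates. ✗

No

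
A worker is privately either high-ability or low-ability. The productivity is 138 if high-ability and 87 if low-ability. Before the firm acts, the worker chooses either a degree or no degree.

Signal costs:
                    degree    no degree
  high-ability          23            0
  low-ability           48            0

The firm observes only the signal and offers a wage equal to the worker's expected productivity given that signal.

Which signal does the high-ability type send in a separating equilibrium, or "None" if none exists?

Try high-ability → degree, low-ability → no degree:
  If types separate, degree earns payment 138 and no degree earns 87.
  High-ability: degree gives 138 − 23 = 115; no degree gives 87 − 0 = 87. No deviation. ✓
  Low-ability: no degree gives 87 − 0 = 87; degree gives 138 − 48 = 90. Would deviate. ✗
Try high-ability → no degree, low-ability → degree:
  If types separate, no degree earns payment 138 and degree earns 87.
  High-ability: no degree gives 138 − 0 = 138; degree gives 87 − 23 = 64. No deviation. ✓
  Low-ability: degree gives 87 − 48 = 39; no degree gives 138 − 0 = 138. Would deviate. ✗
Neither assignment is incentive-compatible.

None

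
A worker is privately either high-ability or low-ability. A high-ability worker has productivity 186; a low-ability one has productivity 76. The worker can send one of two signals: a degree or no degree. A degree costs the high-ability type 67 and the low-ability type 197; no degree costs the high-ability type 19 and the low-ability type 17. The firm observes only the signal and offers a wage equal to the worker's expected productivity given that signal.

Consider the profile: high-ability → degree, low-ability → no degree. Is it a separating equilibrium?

If types separate, degree earns payment 186 and no degree earns 76.
High-ability: degree gives 186 − 67 = 119; no degree gives 76 − 19 = 57. No deviation. ✓
Low-ability: no degree gives 76 − 17 = 59; degree gives 186 − 197 = -11. No deviation. ✓
Neither type gains from mimicking the other.

Yes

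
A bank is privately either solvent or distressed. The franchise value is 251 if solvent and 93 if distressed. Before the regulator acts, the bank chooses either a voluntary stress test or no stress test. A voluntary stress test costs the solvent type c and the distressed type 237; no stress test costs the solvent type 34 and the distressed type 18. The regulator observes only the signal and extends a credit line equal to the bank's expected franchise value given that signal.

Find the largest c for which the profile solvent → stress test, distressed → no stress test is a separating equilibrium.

192

Under separation: stress test → solvent (pays 251); no stress test → distressed (pays 93).
Distressed: 93 − 18 = 75 ≥ 251 − 237 = 14. Holds regardless of c. ✓
Solvent: 251 − c ≥ 93 − 34, so c ≤ 251 − 59 = 192.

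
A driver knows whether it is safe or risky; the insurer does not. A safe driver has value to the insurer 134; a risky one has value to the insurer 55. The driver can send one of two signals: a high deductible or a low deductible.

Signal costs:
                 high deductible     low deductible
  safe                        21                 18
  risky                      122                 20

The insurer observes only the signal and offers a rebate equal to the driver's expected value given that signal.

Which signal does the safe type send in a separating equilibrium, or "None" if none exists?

high deductible

Try safe → high deductible, risky → low deductible:
  Under separation the insurer infers type exactly: high deductible → safe (pays 134), low deductible → risky (pays 55).
  Safe: high deductible gives 134 − 21 = 113; low deductible gives 55 − 18 = 37. No deviation. ✓
  Risky: low deductible gives 55 − 20 = 35; high deductible gives 134 − 122 = 12. No deviation. ✓
Both hold — the safe type sends high deductible.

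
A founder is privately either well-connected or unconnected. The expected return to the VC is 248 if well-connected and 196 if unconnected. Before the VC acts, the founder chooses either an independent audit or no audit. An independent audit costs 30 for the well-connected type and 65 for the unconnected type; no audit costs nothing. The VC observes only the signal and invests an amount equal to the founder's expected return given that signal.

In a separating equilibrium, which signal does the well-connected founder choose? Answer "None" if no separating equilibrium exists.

Try well-connected → audit, unconnected → no audit:
  Under separation the VC infers type exactly: audit → well-connected (pays 248), no audit → unconnected (pays 196).
  Well-connected: audit gives 248 − 30 = 218; no audit gives 196 − 0 = 196. No deviation. ✓
  Unconnected: no audit gives 196 − 0 = 196; audit gives 248 − 65 = 183. No deviation. ✓
Both hold — the well-connected type sends audit.

audit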